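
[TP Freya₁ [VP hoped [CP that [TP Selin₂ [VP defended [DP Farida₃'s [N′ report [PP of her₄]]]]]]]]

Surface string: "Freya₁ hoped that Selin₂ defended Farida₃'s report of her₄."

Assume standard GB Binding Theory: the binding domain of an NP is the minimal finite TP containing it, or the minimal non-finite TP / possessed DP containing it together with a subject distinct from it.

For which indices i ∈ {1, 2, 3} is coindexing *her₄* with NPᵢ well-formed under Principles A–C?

*her* is a pronoun, so Principle B applies: it must be free in its binding domain.
Binding domain of *her₄*: the possessed DP, whose subject is Farida₃.
*Freya₁* c-commands the pronoun but from outside its binding domain, and is not c-commanded by it → coindexation permitted.
*Selin₂* c-commands the pronoun but from outside its binding domain, and is not c-commanded by it → coindexation permitted.
*Farida₃* c-commands the pronoun within its binding domain → coindexation would violate Principle B.

{1, 2}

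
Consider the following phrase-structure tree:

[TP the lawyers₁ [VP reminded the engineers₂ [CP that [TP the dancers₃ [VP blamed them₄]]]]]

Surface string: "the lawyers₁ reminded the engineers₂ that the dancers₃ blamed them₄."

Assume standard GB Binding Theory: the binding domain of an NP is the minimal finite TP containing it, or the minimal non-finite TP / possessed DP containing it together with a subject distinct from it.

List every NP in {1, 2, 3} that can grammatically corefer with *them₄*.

{1, 2}

*them* is a pronoun, so Principle B applies: it must be free in its binding domain.
Binding domain of *them₄*: the embedded TP, whose subject is the dancers₃.
*the lawyers₁* c-commands the pronoun but from outside its binding domain, and is not c-commanded by it → coindexation permitted.
*the engineers₂* c-commands the pronoun but from outside its binding domain, and is not c-commanded by it → coindexation permitted.
*the dancers₃* c-commands the pronoun within its binding domain → coindexation would violate Principle B.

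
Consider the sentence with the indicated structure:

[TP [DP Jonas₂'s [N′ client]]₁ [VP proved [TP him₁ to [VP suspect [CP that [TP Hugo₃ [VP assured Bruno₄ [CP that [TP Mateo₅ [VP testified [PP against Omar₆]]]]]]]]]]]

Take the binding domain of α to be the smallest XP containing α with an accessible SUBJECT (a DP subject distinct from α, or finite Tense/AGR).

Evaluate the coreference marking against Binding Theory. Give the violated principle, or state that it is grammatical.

The two coindexed NPs are *[Jonas₂'s client]₁* and *him₁*.
*him₁* is a pronoun. Its binding domain is the matrix TP, whose subject is [Jonas₂'s client]₁.
*[Jonas₂'s client]₁* c-commands it within that domain and carries the same index.
The pronoun is locally bound → Principle B violation.

Principle B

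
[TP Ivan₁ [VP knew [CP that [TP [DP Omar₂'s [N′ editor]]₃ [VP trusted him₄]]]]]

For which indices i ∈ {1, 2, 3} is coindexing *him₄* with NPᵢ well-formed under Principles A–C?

*him* is a pronoun, so Principle B applies: it must be free in its binding domain.
Binding domain of *him₄*: the embedded TP, whose subject is [Omar₂'s editor]₃.
*Ivan₁* c-commands the pronoun but from outside its binding domain, and is not c-commanded by it → coindexation permitted.
*Omar₂* and the pronoun do not c-command one another → neither Principle B nor Principle C is at stake; coindexation permitted.
*[Omar₂'s editor]₃* c-commands the pronoun within its binding domain → coindexation would violate Principle B.

{1, 2}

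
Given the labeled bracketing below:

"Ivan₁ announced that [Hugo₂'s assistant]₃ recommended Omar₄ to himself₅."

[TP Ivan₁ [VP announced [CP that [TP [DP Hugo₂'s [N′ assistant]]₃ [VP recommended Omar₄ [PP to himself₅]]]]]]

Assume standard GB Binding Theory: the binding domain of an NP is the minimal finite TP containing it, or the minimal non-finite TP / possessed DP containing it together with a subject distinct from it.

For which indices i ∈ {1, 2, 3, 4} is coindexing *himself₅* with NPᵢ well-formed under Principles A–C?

{3, 4}

*himself* is an anaphor, so Principle A applies: it must be bound in its binding domain.
Binding domain of *himself₅*: the embedded TP, whose subject is [Hugo₂'s assistant]₃.
*Ivan₁* c-commands the anaphor but is outside its binding domain → cannot satisfy Principle A.
*Hugo₂* does not c-command the anaphor → cannot bind it.
*[Hugo₂'s assistant]₃* c-commands the anaphor within its binding domain → licit binder.
*Omar₄* c-commands the anaphor within its binding domain → licit binder.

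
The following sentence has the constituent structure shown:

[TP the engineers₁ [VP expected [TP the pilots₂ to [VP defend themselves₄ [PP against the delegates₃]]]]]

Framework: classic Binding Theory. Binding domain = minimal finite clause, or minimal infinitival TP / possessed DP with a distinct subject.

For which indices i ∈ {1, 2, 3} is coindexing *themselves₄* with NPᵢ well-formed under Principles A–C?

{2}

*themselves* is an anaphor, so Principle A applies: it must be bound in its binding domain.
Binding domain of *themselves₄*: the embedded TP, whose subject is the pilots₂.
*the engineers₁* c-commands the anaphor but is outside its binding domain → cannot satisfy Principle A.
*the pilots₂* c-commands the anaphor within its binding domain → licit binder.
*the delegates₃* does not c-command the anaphor → cannot bind it.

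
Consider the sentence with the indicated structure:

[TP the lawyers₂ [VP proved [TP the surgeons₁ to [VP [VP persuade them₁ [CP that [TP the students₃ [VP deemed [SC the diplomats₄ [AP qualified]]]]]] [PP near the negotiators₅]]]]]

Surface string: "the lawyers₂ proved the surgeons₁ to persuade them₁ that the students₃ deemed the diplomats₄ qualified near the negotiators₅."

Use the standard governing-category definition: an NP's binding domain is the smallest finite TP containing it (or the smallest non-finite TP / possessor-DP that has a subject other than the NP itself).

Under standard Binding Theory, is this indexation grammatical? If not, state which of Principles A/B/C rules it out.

The two coindexed NPs are *the surgeons₁* and *them₁*.
*them₁* is a pronoun. Its binding domain is the embedded TP, whose subject is the surgeons₁.
*the surgeons₁* c-commands it within that domain and carries the same index.
The pronoun is locally bound → Principle B violation.

Principle B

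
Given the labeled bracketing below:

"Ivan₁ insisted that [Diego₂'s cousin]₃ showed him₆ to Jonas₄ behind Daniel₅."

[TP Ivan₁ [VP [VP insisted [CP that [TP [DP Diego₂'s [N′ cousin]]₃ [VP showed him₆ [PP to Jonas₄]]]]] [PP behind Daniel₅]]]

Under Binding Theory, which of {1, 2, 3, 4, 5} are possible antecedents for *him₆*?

{1, 2, 5}

*him* is a pronoun, so Principle B applies: it must be free in its binding domain.
Binding domain of *him₆*: the embedded TP, whose subject is [Diego₂'s cousin]₃.
*Ivan₁* c-commands the pronoun but from outside its binding domain, and is not c-commanded by it → coindexation permitted.
*Diego₂* and the pronoun do not c-command one another → neither Principle B nor Principle C is at stake; coindexation permitted.
*[Diego₂'s cousin]₃* c-commands the pronoun within its binding domain → coindexation would violate Principle B.
*Jonas₄*: the pronoun c-commands this R-expression → coindexation would violate Principle C on *Jonas₄*.
*Daniel₅* and the pronoun do not c-command one another → neither Principle B nor Principle C is at stake; coindexation permitted.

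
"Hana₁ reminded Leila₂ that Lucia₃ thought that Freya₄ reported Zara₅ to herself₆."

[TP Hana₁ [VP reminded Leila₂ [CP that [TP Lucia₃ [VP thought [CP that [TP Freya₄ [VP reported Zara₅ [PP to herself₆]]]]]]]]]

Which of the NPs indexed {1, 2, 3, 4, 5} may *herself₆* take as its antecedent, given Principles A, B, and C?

{4, 5}

*herself* is an anaphor, so Principle A applies: it must be bound in its binding domain.
Binding domain of *herself₆*: the embedded TP, whose subject is Freya₄.
*Hana₁* c-commands the anaphor but is outside its binding domain → cannot satisfy Principle A.
*Leila₂* c-commands the anaphor but is outside its binding domain → cannot satisfy Principle A.
*Lucia₃* c-commands the anaphor but is outside its binding domain → cannot satisfy Principle A.
*Freya₄* c-commands the anaphor within its binding domain → licit binder.
*Zara₅* c-commands the anaphor within its binding domain → licit binder.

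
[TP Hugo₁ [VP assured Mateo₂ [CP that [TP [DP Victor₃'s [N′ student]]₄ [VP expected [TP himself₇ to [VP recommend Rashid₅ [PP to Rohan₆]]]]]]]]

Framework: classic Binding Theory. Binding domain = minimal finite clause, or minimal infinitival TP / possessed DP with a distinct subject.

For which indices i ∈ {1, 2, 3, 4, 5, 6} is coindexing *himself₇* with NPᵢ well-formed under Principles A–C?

*himself* is an anaphor, so Principle A applies: it must be bound in its binding domain.
Binding domain of *himself₇*: the embedded TP, whose subject is [Victor₃'s student]₄.
*Hugo₁* c-commands the anaphor but is outside its binding domain → cannot satisfy Principle A.
*Mateo₂* c-commands the anaphor but is outside its binding domain → cannot satisfy Principle A.
*Victor₃* does not c-command the anaphor → cannot bind it.
*[Victor₃'s student]₄* c-commands the anaphor within its binding domain → licit binder.
*Rashid₅* does not c-command the anaphor → cannot bind it.
*Rohan₆* does not c-command the anaphor → cannot bind it.

{4}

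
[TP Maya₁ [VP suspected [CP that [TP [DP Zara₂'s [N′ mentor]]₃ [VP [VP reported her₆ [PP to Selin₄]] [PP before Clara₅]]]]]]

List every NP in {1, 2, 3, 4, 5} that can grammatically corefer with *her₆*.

*her* is a pronoun, so Principle B applies: it must be free in its binding domain.
Binding domain of *her₆*: the embedded TP, whose subject is [Zara₂'s mentor]₃.
*Maya₁* c-commands the pronoun but from outside its binding domain, and is not c-commanded by it → coindexation permitted.
*Zara₂* and the pronoun do not c-command one another → neither Principle B nor Principle C is at stake; coindexation permitted.
*[Zara₂'s mentor]₃* c-commands the pronoun within its binding domain → coindexation would violate Principle B.
*Selin₄*: the pronoun c-commands this R-expression → coindexation would violate Principle C on *Selin₄*.
*Clara₅* and the pronoun do not c-command one another → neither Principle B nor Principle C is at stake; coindexation permitted.

{1, 2, 5}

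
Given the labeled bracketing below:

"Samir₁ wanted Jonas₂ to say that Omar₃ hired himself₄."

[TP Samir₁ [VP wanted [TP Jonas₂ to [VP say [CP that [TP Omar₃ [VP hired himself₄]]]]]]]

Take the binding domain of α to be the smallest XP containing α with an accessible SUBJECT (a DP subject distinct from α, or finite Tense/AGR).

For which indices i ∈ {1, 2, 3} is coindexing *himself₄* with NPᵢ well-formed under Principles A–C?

*himself* is an anaphor, so Principle A applies: it must be bound in its binding domain.
Binding domain of *himself₄*: the embedded TP, whose subject is Omar₃.
*Samir₁* c-commands the anaphor but is outside its binding domain → cannot satisfy Principle A.
*Jonas₂* c-commands the anaphor but is outside its binding domain → cannot satisfy Principle A.
*Omar₃* c-commands the anaphor within its binding domain → licit binder.

{3}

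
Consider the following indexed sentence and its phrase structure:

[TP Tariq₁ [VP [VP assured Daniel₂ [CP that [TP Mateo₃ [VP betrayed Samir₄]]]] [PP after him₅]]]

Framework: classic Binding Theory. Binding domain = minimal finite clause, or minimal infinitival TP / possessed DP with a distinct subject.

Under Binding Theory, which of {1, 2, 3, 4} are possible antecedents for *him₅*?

{2, 3, 4}

*him* is a pronoun, so Principle B applies: it must be free in its binding domain.
Binding domain of *him₅*: the matrix TP, whose subject is Tariq₁.
*Tariq₁* c-commands the pronoun within its binding domain → coindexation would violate Principle B.
*Daniel₂* and the pronoun do not c-command one another → neither Principle B nor Principle C is at stake; coindexation permitted.
*Mateo₃* and the pronoun do not c-command one another → neither Principle B nor Principle C is at stake; coindexation permitted.
*Samir₄* and the pronoun do not c-command one another → neither Principle B nor Principle C is at stake; coindexation permitted.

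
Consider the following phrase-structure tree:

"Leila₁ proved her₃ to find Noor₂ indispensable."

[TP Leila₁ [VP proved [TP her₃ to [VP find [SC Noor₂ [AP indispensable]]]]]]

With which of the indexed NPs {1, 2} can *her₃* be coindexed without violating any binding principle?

*her* is a pronoun, so Principle B applies: it must be free in its binding domain.
Binding domain of *her₃*: the matrix TP, whose subject is Leila₁.
*Leila₁* c-commands the pronoun within its binding domain → coindexation would violate Principle B.
*Noor₂*: the pronoun c-commands this R-expression → coindexation would violate Principle C on *Noor₂*.

none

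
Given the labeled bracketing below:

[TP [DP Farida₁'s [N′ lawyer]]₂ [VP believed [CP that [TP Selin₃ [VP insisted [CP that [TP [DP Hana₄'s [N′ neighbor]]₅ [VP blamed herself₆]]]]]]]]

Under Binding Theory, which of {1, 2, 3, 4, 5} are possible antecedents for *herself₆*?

*herself* is an anaphor, so Principle A applies: it must be bound in its binding domain.
Binding domain of *herself₆*: the embedded TP, whose subject is [Hana₄'s neighbor]₅.
*Farida₁* does not c-command the anaphor → cannot bind it.
*[Farida₁'s lawyer]₂* c-commands the anaphor but is outside its binding domain → cannot satisfy Principle A.
*Selin₃* c-commands the anaphor but is outside its binding domain → cannot satisfy Principle A.
*Hana₄* does not c-command the anaphor → cannot bind it.
*[Hana₄'s neighbor]₅* c-commands the anaphor within its binding domain → licit binder.

{5}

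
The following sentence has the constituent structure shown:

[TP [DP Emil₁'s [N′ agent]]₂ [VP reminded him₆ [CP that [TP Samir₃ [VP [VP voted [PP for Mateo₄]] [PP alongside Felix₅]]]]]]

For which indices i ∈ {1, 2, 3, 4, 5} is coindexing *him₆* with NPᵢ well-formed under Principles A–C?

{1}

*him* is a pronoun, so Principle B applies: it must be free in its binding domain.
Binding domain of *him₆*: the matrix TP, whose subject is [Emil₁'s agent]₂.
*Emil₁* and the pronoun do not c-command one another → neither Principle B nor Principle C is at stake; coindexation permitted.
*[Emil₁'s agent]₂* c-commands the pronoun within its binding domain → coindexation would violate Principle B.
*Samir₃*: the pronoun c-commands this R-expression → coindexation would violate Principle C on *Samir₃*.
*Mateo₄*: the pronoun c-commands this R-expression → coindexation would violate Principle C on *Mateo₄*.
*Felix₅*: the pronoun c-commands this R-expression → coindexation would violate Principle C on *Felix₅*.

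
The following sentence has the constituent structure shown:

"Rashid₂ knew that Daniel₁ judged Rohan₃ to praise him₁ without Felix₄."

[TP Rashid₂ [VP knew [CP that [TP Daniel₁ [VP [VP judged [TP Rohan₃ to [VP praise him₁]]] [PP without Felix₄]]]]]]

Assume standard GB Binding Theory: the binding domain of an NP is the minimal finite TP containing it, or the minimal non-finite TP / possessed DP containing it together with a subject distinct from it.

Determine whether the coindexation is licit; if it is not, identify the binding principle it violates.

The two coindexed NPs are *Daniel₁* and *him₁*.
*him₁* is a pronoun; its binding domain is the embedded TP, whose subject is Rohan₃. Within that domain it is c-commanded only by *Rohan₃*, which carries a different index — the pronoun is free locally, so Principle B holds.
*Daniel₁* is an R-expression; *him₁* does not c-command it, and no other NP shares its index, so Principle C is satisfied.
All principles are respected.

grammatical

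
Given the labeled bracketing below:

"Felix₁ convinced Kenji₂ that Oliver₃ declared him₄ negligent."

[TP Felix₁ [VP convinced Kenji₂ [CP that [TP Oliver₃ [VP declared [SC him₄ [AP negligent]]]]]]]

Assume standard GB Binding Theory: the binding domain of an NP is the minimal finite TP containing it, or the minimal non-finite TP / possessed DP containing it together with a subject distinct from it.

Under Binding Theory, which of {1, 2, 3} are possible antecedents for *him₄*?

{1, 2}

*him* is a pronoun, so Principle B applies: it must be free in its binding domain.
Binding domain of *him₄*: the embedded TP, whose subject is Oliver₃.
*Felix₁* c-commands the pronoun but from outside its binding domain, and is not c-commanded by it → coindexation permitted.
*Kenji₂* c-commands the pronoun but from outside its binding domain, and is not c-commanded by it → coindexation permitted.
*Oliver₃* c-commands the pronoun within its binding domain → coindexation would violate Principle B.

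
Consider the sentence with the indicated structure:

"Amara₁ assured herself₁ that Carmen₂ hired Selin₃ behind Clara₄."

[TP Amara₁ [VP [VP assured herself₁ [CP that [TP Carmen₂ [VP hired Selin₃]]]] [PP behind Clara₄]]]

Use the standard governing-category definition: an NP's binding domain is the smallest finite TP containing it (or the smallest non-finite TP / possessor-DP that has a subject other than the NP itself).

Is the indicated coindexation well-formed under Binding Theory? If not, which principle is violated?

The two coindexed NPs are *Amara₁* and *herself₁*.
*herself₁* is an anaphor; its binding domain is the matrix TP, whose subject is Amara₁. *Amara₁* c-commands it within that domain and shares its index, so Principle A is satisfied.
*Amara₁* is an R-expression; *herself₁* does not c-command it, and no other NP shares its index, so Principle C is satisfied.
All principles are respected.

grammatical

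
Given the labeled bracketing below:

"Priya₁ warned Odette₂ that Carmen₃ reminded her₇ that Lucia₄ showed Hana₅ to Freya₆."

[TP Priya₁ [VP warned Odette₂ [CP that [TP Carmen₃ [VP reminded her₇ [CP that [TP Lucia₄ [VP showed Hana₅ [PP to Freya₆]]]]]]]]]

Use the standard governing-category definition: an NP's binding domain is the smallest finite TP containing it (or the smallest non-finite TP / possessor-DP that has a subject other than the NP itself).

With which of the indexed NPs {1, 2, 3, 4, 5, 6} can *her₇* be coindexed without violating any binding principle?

{1, 2}

*her* is a pronoun, so Principle B applies: it must be free in its binding domain.
Binding domain of *her₇*: the embedded TP, whose subject is Carmen₃.
*Priya₁* c-commands the pronoun but from outside its binding domain, and is not c-commanded by it → coindexation permitted.
*Odette₂* c-commands the pronoun but from outside its binding domain, and is not c-commanded by it → coindexation permitted.
*Carmen₃* c-commands the pronoun within its binding domain → coindexation would violate Principle B.
*Lucia₄*: the pronoun c-commands this R-expression → coindexation would violate Principle C on *Lucia₄*.
*Hana₅*: the pronoun c-commands this R-expression → coindexation would violate Principle C on *Hana₅*.
*Freya₆*: the pronoun c-commands this R-expression → coindexation would violate Principle C on *Freya₆*.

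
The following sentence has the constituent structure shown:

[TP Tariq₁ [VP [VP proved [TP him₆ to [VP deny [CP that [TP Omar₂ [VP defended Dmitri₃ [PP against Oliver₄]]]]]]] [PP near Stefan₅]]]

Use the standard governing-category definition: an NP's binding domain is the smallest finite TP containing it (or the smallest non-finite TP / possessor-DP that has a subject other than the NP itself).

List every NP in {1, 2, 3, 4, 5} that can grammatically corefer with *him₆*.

*him* is a pronoun, so Principle B applies: it must be free in its binding domain.
Binding domain of *him₆*: the matrix TP, whose subject is Tariq₁.
*Tariq₁* c-commands the pronoun within its binding domain → coindexation would violate Principle B.
*Omar₂*: the pronoun c-commands this R-expression → coindexation would violate Principle C on *Omar₂*.
*Dmitri₃*: the pronoun c-commands this R-expression → coindexation would violate Principle C on *Dmitri₃*.
*Oliver₄*: the pronoun c-commands this R-expression → coindexation would violate Principle C on *Oliver₄*.
*Stefan₅* and the pronoun do not c-command one another → neither Principle B nor Principle C is at stake; coindexation permitted.

{5}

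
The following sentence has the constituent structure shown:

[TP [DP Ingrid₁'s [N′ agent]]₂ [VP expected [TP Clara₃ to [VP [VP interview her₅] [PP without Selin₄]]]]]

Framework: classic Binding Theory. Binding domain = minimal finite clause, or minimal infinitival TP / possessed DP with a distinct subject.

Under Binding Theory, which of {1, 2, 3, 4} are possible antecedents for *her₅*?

{1, 2, 4}

*her* is a pronoun, so Principle B applies: it must be free in its binding domain.
Binding domain of *her₅*: the embedded TP, whose subject is Clara₃.
*Ingrid₁* and the pronoun do not c-command one another → neither Principle B nor Principle C is at stake; coindexation permitted.
*[Ingrid₁'s agent]₂* c-commands the pronoun but from outside its binding domain, and is not c-commanded by it → coindexation permitted.
*Clara₃* c-commands the pronoun within its binding domain → coindexation would violate Principle B.
*Selin₄* and the pronoun do not c-command one another → neither Principle B nor Principle C is at stake; coindexation permitted.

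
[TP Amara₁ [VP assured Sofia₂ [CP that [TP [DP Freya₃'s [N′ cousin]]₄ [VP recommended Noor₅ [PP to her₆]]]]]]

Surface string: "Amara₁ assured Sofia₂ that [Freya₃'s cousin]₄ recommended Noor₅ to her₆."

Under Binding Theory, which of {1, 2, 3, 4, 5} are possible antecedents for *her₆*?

{1, 2, 3}

*her* is a pronoun, so Principle B applies: it must be free in its binding domain.
Binding domain of *her₆*: the embedded TP, whose subject is [Freya₃'s cousin]₄.
*Amara₁* c-commands the pronoun but from outside its binding domain, and is not c-commanded by it → coindexation permitted.
*Sofia₂* c-commands the pronoun but from outside its binding domain, and is not c-commanded by it → coindexation permitted.
*Freya₃* and the pronoun do not c-command one another → neither Principle B nor Principle C is at stake; coindexation permitted.
*[Freya₃'s cousin]₄* c-commands the pronoun within its binding domain → coindexation would violate Principle B.
*Noor₅* c-commands the pronoun within its binding domain → coindexation would violate Principle B.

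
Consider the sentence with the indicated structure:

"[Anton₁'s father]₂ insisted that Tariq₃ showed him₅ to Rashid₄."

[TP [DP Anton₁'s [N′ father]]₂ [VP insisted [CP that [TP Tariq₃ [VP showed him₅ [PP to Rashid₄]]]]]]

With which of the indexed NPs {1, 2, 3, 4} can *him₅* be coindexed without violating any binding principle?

{1, 2}

*him* is a pronoun, so Principle B applies: it must be free in its binding domain.
Binding domain of *him₅*: the embedded TP, whose subject is Tariq₃.
*Anton₁* and the pronoun do not c-command one another → neither Principle B nor Principle C is at stake; coindexation permitted.
*[Anton₁'s father]₂* c-commands the pronoun but from outside its binding domain, and is not c-commanded by it → coindexation permitted.
*Tariq₃* c-commands the pronoun within its binding domain → coindexation would violate Principle B.
*Rashid₄*: the pronoun c-commands this R-expression → coindexation would violate Principle C on *Rashid₄*.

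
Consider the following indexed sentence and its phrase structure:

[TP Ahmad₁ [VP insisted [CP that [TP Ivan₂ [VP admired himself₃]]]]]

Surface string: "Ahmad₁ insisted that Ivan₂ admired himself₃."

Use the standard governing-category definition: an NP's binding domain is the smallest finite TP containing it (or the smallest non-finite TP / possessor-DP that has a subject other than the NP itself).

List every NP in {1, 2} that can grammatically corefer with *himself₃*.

{2}

*himself* is an anaphor, so Principle A applies: it must be bound in its binding domain.
Binding domain of *himself₃*: the embedded TP, whose subject is Ivan₂.
*Ahmad₁* c-commands the anaphor but is outside its binding domain → cannot satisfy Principle A.
*Ivan₂* c-commands the anaphor within its binding domain → licit binder.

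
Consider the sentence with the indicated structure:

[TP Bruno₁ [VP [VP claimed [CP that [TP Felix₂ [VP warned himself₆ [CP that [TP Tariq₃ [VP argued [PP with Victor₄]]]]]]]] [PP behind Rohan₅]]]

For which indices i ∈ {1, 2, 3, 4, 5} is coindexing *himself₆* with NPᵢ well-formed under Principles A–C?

{2}

*himself* is an anaphor, so Principle A applies: it must be bound in its binding domain.
Binding domain of *himself₆*: the embedded TP, whose subject is Felix₂.
*Bruno₁* c-commands the anaphor but is outside its binding domain → cannot satisfy Principle A.
*Felix₂* c-commands the anaphor within its binding domain → licit binder.
*Tariq₃* does not c-command the anaphor → cannot bind it.
*Victor₄* does not c-command the anaphor → cannot bind it.
*Rohan₅* does not c-command the anaphor → cannot bind it.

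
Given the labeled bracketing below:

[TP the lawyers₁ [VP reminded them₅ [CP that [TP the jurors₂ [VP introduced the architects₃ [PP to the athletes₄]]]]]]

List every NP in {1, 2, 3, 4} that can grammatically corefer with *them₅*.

none

*them* is a pronoun, so Principle B applies: it must be free in its binding domain.
Binding domain of *them₅*: the matrix TP, whose subject is the lawyers₁.
*the lawyers₁* c-commands the pronoun within its binding domain → coindexation would violate Principle B.
*the jurors₂*: the pronoun c-commands this R-expression → coindexation would violate Principle C on *the jurors₂*.
*the architects₃*: the pronoun c-commands this R-expression → coindexation would violate Principle C on *the architects₃*.
*the athletes₄*: the pronoun c-commands this R-expression → coindexation would violate Principle C on *the athletes₄*.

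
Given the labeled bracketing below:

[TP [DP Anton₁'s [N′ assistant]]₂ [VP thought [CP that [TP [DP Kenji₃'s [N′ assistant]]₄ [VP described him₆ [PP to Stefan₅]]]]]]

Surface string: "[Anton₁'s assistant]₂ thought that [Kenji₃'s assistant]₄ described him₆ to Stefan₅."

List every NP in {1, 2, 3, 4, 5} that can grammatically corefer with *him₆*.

{1, 2, 3}

*him* is a pronoun, so Principle B applies: it must be free in its binding domain.
Binding domain of *him₆*: the embedded TP, whose subject is [Kenji₃'s assistant]₄.
*Anton₁* and the pronoun do not c-command one another → neither Principle B nor Principle C is at stake; coindexation permitted.
*[Anton₁'s assistant]₂* c-commands the pronoun but from outside its binding domain, and is not c-commanded by it → coindexation permitted.
*Kenji₃* and the pronoun do not c-command one another → neither Principle B nor Principle C is at stake; coindexation permitted.
*[Kenji₃'s assistant]₄* c-commands the pronoun within its binding domain → coindexation would violate Principle B.
*Stefan₅*: the pronoun c-commands this R-expression → coindexation would violate Principle C on *Stefan₅*.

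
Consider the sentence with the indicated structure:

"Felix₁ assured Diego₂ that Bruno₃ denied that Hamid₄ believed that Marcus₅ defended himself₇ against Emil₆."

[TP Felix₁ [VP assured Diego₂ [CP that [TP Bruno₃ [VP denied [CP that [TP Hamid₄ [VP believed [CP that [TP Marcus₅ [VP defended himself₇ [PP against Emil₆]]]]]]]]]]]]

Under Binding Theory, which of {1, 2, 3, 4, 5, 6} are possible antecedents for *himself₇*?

*himself* is an anaphor, so Principle A applies: it must be bound in its binding domain.
Binding domain of *himself₇*: the embedded TP, whose subject is Marcus₅.
*Felix₁* c-commands the anaphor but is outside its binding domain → cannot satisfy Principle A.
*Diego₂* c-commands the anaphor but is outside its binding domain → cannot satisfy Principle A.
*Bruno₃* c-commands the anaphor but is outside its binding domain → cannot satisfy Principle A.
*Hamid₄* c-commands the anaphor but is outside its binding domain → cannot satisfy Principle A.
*Marcus₅* c-commands the anaphor within its binding domain → licit binder.
*Emil₆* does not c-command the anaphor → cannot bind it.

{5}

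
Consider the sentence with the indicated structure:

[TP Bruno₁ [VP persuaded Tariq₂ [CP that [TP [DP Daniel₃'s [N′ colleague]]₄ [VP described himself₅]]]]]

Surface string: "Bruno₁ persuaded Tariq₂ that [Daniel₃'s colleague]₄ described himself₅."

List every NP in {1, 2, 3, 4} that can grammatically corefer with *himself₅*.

*himself* is an anaphor, so Principle A applies: it must be bound in its binding domain.
Binding domain of *himself₅*: the embedded TP, whose subject is [Daniel₃'s colleague]₄.
*Bruno₁* c-commands the anaphor but is outside its binding domain → cannot satisfy Principle A.
*Tariq₂* c-commands the anaphor but is outside its binding domain → cannot satisfy Principle A.
*Daniel₃* does not c-command the anaphor → cannot bind it.
*[Daniel₃'s colleague]₄* c-commands the anaphor within its binding domain → licit binder.

{4}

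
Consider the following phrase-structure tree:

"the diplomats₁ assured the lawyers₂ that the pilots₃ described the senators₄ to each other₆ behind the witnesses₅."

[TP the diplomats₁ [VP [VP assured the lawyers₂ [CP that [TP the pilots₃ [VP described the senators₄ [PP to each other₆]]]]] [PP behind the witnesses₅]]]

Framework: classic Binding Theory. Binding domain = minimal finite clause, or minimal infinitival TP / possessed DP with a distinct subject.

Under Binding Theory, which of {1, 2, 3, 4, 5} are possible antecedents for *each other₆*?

{3, 4}

*each other* is an anaphor, so Principle A applies: it must be bound in its binding domain.
Binding domain of *each other₆*: the embedded TP, whose subject is the pilots₃.
*the diplomats₁* c-commands the anaphor but is outside its binding domain → cannot satisfy Principle A.
*the lawyers₂* c-commands the anaphor but is outside its binding domain → cannot satisfy Principle A.
*the pilots₃* c-commands the anaphor within its binding domain → licit binder.
*the senators₄* c-commands the anaphor within its binding domain → licit binder.
*the witnesses₅* does not c-command the anaphor → cannot bind it.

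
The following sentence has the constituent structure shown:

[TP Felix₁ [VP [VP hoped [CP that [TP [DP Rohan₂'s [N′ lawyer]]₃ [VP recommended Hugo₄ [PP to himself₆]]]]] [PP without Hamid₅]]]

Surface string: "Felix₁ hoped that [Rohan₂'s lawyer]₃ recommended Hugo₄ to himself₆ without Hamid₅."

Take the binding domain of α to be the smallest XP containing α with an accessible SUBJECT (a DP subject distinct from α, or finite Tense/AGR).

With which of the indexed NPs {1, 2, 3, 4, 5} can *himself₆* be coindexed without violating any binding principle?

{3, 4}

*himself* is an anaphor, so Principle A applies: it must be bound in its binding domain.
Binding domain of *himself₆*: the embedded TP, whose subject is [Rohan₂'s lawyer]₃.
*Felix₁* c-commands the anaphor but is outside its binding domain → cannot satisfy Principle A.
*Rohan₂* does not c-command the anaphor → cannot bind it.
*[Rohan₂'s lawyer]₃* c-commands the anaphor within its binding domain → licit binder.
*Hugo₄* c-commands the anaphor within its binding domain → licit binder.
*Hamid₅* does not c-command the anaphor → cannot bind it.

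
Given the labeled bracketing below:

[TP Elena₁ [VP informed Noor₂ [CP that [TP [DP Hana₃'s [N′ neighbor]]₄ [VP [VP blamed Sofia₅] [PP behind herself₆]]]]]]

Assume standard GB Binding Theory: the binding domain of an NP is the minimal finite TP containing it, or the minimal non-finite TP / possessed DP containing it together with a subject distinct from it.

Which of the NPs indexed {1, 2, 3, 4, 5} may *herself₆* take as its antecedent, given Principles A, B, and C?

{4}

*herself* is an anaphor, so Principle A applies: it must be bound in its binding domain.
Binding domain of *herself₆*: the embedded TP, whose subject is [Hana₃'s neighbor]₄.
*Elena₁* c-commands the anaphor but is outside its binding domain → cannot satisfy Principle A.
*Noor₂* c-commands the anaphor but is outside its binding domain → cannot satisfy Principle A.
*Hana₃* does not c-command the anaphor → cannot bind it.
*[Hana₃'s neighbor]₄* c-commands the anaphor within its binding domain → licit binder.
*Sofia₅* does not c-command the anaphor → cannot bind it.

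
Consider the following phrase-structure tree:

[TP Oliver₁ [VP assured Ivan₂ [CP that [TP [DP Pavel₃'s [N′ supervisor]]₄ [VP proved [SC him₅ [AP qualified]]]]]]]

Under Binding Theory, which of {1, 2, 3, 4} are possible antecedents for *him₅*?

{1, 2, 3}

*him* is a pronoun, so Principle B applies: it must be free in its binding domain.
Binding domain of *him₅*: the embedded TP, whose subject is [Pavel₃'s supervisor]₄.
*Oliver₁* c-commands the pronoun but from outside its binding domain, and is not c-commanded by it → coindexation permitted.
*Ivan₂* c-commands the pronoun but from outside its binding domain, and is not c-commanded by it → coindexation permitted.
*Pavel₃* and the pronoun do not c-command one another → neither Principle B nor Principle C is at stake; coindexation permitted.
*[Pavel₃'s supervisor]₄* c-commands the pronoun within its binding domain → coindexation would violate Principle B.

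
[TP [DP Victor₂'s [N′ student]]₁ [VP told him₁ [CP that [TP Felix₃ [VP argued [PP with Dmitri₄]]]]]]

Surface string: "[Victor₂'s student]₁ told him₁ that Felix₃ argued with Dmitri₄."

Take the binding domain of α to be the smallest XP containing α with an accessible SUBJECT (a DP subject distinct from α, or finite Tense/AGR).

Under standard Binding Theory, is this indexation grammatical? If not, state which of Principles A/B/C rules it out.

The two coindexed NPs are *[Victor₂'s student]₁* and *him₁*.
*him₁* is a pronoun. Its binding domain is the matrix TP, whose subject is [Victor₂'s student]₁.
*[Victor₂'s student]₁* c-commands it within that domain and carries the same index.
The pronoun is locally bound → Principle B violation.

Principle B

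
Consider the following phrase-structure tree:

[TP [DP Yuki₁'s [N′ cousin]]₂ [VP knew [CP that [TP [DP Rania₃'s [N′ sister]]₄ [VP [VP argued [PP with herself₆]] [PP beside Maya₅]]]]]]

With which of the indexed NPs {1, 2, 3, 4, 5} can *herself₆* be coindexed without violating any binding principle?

{4}

*herself* is an anaphor, so Principle A applies: it must be bound in its binding domain.
Binding domain of *herself₆*: the embedded TP, whose subject is [Rania₃'s sister]₄.
*Yuki₁* does not c-command the anaphor → cannot bind it.
*[Yuki₁'s cousin]₂* c-commands the anaphor but is outside its binding domain → cannot satisfy Principle A.
*Rania₃* does not c-command the anaphor → cannot bind it.
*[Rania₃'s sister]₄* c-commands the anaphor within its binding domain → licit binder.
*Maya₅* does not c-command the anaphor → cannot bind it.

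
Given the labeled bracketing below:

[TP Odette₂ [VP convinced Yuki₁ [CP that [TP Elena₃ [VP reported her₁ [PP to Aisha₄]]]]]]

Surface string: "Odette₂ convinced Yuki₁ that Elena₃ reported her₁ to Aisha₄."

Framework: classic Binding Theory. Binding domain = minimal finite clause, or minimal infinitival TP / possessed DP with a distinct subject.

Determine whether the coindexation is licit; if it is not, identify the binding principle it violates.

The two coindexed NPs are *Yuki₁* and *her₁*.
*her₁* is a pronoun; its binding domain is the embedded TP, whose subject is Elena₃. Within that domain it is c-commanded only by *Elena₃*, which carries a different index — the pronoun is free locally, so Principle B holds.
*Yuki₁* is an R-expression; *her₁* does not c-command it, and no other NP shares its index, so Principle C is satisfied.
All principles are respected.

grammatical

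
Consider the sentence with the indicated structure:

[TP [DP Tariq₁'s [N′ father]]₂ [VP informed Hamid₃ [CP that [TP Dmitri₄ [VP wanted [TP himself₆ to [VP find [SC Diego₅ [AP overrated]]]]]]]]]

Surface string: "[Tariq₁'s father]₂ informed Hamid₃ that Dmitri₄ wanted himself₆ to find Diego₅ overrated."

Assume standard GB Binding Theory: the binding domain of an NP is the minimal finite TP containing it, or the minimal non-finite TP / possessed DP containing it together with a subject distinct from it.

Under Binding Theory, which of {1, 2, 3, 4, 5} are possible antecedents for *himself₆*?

{4}

*himself* is an anaphor, so Principle A applies: it must be bound in its binding domain.
Binding domain of *himself₆*: the embedded TP, whose subject is Dmitri₄.
*Tariq₁* does not c-command the anaphor → cannot bind it.
*[Tariq₁'s father]₂* c-commands the anaphor but is outside its binding domain → cannot satisfy Principle A.
*Hamid₃* c-commands the anaphor but is outside its binding domain → cannot satisfy Principle A.
*Dmitri₄* c-commands the anaphor within its binding domain → licit binder.
*Diego₅* does not c-command the anaphor → cannot bind it.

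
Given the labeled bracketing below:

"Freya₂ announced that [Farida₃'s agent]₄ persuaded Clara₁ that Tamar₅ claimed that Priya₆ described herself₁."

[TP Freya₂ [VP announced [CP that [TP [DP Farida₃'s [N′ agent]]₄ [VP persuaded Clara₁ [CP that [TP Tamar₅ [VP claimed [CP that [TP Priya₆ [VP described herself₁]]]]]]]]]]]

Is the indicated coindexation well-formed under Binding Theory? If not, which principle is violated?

The two coindexed NPs are *Clara₁* and *herself₁*.
*herself₁* is an anaphor. Principle A requires it to be bound within its binding domain — the embedded TP, whose subject is Priya₆.
Within that domain it is c-commanded by *Priya₆*, which does not share its index.
*Clara₁* does c-command the anaphor, but from outside its binding domain.
The anaphor is unbound in its domain → Principle A violation.

Principle A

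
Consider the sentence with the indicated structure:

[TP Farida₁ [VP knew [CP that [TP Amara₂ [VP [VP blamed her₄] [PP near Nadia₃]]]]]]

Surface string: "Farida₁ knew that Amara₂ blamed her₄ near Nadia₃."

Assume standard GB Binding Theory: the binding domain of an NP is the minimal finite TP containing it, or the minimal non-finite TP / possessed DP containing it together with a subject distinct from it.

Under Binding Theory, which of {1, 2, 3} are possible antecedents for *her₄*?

{1, 3}

*her* is a pronoun, so Principle B applies: it must be free in its binding domain.
Binding domain of *her₄*: the embedded TP, whose subject is Amara₂.
*Farida₁* c-commands the pronoun but from outside its binding domain, and is not c-commanded by it → coindexation permitted.
*Amara₂* c-commands the pronoun within its binding domain → coindexation would violate Principle B.
*Nadia₃* and the pronoun do not c-command one another → neither Principle B nor Principle C is at stake; coindexation permitted.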